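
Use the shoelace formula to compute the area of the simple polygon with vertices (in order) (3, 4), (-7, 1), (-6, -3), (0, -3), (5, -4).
Area = 123/2

Shoelace formula: Area = (1/2) |Σ_i (x_i · y_{i+1} − x_{i+1} · y_i)| (indices mod n). Compute each cross term:
  (3)(1) − (-7)(4) = 31
  (-7)(-3) − (-6)(1) = 27
  (-6)(-3) − (0)(-3) = 18
  (0)(-4) − (5)(-3) = 15
  (5)(4) − (3)(-4) = 32
Sum = 123, so (signed) Area = 123/2 = 123/2, |Area| = 123/2.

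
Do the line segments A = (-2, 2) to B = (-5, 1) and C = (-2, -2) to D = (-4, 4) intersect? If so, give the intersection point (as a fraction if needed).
Yes; intersection at (-16/5, 8/5) (t = 2/5 on AB, s = 3/5 on CD)

Parametrize AB as A + t(B − A) = (-2 + -3 t, 2 + -1 t) and CD as C + s(D − C) = (-2 + -2 s, -2 + 6 s). Solve the linear system for (t, s). Determinant = 20 ≠ 0, so a unique intersection of the containing lines exists. Solution: t = 2/5, s = 3/5 — both in [0, 1], so the segments cross. Intersection point: (-16/5, 8/5).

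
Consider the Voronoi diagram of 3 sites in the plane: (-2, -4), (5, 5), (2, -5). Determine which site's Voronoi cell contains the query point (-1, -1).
Nearest site = (-2, -4)

The Voronoi cell of site s contains exactly those query points closer to s than to any other site. Compute squared distances from q = (-1, -1) to each site:
  (-2 − -1)² + (-4 − -1)² = 10
  (2 − -1)² + (-5 − -1)² = 25
  (5 − -1)² + (5 − -1)² = 72
Minimum is attained by (-2, -4), so q lies in its Voronoi cell.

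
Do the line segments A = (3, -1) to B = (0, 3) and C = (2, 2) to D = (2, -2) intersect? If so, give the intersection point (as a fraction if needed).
Yes; intersection at (2, 1/3) (t = 1/3 on AB, s = 5/12 on CD)

Parametrize AB as A + t(B − A) = (3 + -3 t, -1 + 4 t) and CD as C + s(D − C) = (2 + 0 s, 2 + -4 s). Solve the linear system for (t, s). Determinant = -12 ≠ 0, so a unique intersection of the containing lines exists. Solution: t = 1/3, s = 5/12 — both in [0, 1], so the segments cross. Intersection point: (2, 1/3).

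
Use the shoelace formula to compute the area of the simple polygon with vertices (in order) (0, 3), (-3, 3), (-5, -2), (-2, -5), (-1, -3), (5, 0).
Area = 41

Shoelace formula: Area = (1/2) |Σ_i (x_i · y_{i+1} − x_{i+1} · y_i)| (indices mod n). Compute each cross term:
  (0)(3) − (-3)(3) = 9
  (-3)(-2) − (-5)(3) = 21
  (-5)(-5) − (-2)(-2) = 21
  (-2)(-3) − (-1)(-5) = 1
  (-1)(0) − (5)(-3) = 15
  (5)(3) − (0)(0) = 15
Sum = 82, so (signed) Area = 82/2 = 41, |Area| = 41.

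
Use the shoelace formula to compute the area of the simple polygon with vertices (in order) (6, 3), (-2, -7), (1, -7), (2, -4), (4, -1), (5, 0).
Area = 29/2

Shoelace formula: Area = (1/2) |Σ_i (x_i · y_{i+1} − x_{i+1} · y_i)| (indices mod n). Compute each cross term:
  (6)(-7) − (-2)(3) = -36
  (-2)(-7) − (1)(-7) = 21
  (1)(-4) − (2)(-7) = 10
  (2)(-1) − (4)(-4) = 14
  (4)(0) − (5)(-1) = 5
  (5)(3) − (6)(0) = 15
Sum = 29, so (signed) Area = 29/2 = 29/2, |Area| = 29/2.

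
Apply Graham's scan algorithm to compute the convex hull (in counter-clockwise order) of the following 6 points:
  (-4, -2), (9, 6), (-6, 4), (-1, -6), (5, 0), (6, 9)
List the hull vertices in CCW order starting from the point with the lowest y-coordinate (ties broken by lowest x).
Hull (CCW) = [(-1, -6), (5, 0), (9, 6), (6, 9), (-6, 4), (-4, -2)]

Graham scan procedure:
  1. Find the pivot p₀ = point with lowest y (tie → lowest x): (-1, -6).
  2. Sort the remaining points by polar angle around p₀.
  3. Walk through sorted points, maintaining a stack; pop the top while the last three entries make a non-left turn (cross product ≤ 0).
  4. Final stack is the convex hull in CCW order: (-1, -6), (5, 0), (9, 6), (6, 9), (-6, 4), (-4, -2).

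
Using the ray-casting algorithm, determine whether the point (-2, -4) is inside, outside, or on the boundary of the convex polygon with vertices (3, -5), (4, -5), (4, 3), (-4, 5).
The point (-2, -4) lies strictly outside the polygon

Cast a horizontal ray to the right from the query point and count how many polygon edges it crosses (each edge strictly once or zero times, handled with the usual half-open convention). 
Parity of crossings → even ⇒ outside.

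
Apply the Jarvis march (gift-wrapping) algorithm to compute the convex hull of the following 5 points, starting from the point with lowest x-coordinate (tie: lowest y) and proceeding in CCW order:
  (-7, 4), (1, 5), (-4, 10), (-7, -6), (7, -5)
Hull (CCW) = [(-7, -6), (7, -5), (1, 5), (-4, 10), (-7, 4)]

Jarvis march: at each step, from the current hull vertex p, select the next vertex q as the point such that every other point lies strictly to the left of (or on) the directed line p → q. (Equivalently: for every other point r, the cross product (q − p) × (r − p) ≥ 0.)
Starting point (lowest x, tie lowest y): (-7, -6). Wrap until returning to start. Resulting hull: (-7, -6), (7, -5), (1, 5), (-4, 10), (-7, 4).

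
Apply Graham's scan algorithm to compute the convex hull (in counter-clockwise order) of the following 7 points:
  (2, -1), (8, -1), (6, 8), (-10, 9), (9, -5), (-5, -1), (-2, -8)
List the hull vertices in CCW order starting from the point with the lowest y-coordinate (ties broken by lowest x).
Hull (CCW) = [(-2, -8), (9, -5), (6, 8), (-10, 9)]

Graham scan procedure:
  1. Find the pivot p₀ = point with lowest y (tie → lowest x): (-2, -8).
  2. Sort the remaining points by polar angle around p₀.
  3. Walk through sorted points, maintaining a stack; pop the top while the last three entries make a non-left turn (cross product ≤ 0).
  4. Final stack is the convex hull in CCW order: (-2, -8), (9, -5), (6, 8), (-10, 9).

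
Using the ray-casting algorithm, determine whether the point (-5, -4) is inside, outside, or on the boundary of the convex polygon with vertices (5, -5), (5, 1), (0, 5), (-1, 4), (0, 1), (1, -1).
The point (-5, -4) lies strictly outside the polygon

Cast a horizontal ray to the right from the query point and count how many polygon edges it crosses (each edge strictly once or zero times, handled with the usual half-open convention). 
Parity of crossings → even ⇒ outside.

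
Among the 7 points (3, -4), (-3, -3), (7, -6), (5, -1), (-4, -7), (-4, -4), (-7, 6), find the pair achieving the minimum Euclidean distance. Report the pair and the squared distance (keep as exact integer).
Pair = ((-3, -3), (-4, -4)); squared distance = 2

Compute all C(7, 2) = 21 pairwise squared distances (x_i − x_j)² + (y_i − y_j)². The minimum is 2, attained by the pair ((-3, -3), (-4, -4)).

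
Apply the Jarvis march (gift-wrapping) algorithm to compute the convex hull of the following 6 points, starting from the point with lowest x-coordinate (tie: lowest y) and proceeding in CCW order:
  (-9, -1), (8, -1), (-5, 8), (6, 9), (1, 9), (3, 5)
Hull (CCW) = [(-9, -1), (8, -1), (6, 9), (1, 9), (-5, 8)]

Jarvis march: at each step, from the current hull vertex p, select the next vertex q as the point such that every other point lies strictly to the left of (or on) the directed line p → q. (Equivalently: for every other point r, the cross product (q − p) × (r − p) ≥ 0.)
Starting point (lowest x, tie lowest y): (-9, -1). Wrap until returning to start. Resulting hull: (-9, -1), (8, -1), (6, 9), (1, 9), (-5, 8).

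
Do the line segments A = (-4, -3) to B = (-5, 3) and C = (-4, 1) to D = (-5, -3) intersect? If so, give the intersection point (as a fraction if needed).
Yes; intersection at (-22/5, -3/5) (t = 2/5 on AB, s = 2/5 on CD)

Parametrize AB as A + t(B − A) = (-4 + -1 t, -3 + 6 t) and CD as C + s(D − C) = (-4 + -1 s, 1 + -4 s). Solve the linear system for (t, s). Determinant = -10 ≠ 0, so a unique intersection of the containing lines exists. Solution: t = 2/5, s = 2/5 — both in [0, 1], so the segments cross. Intersection point: (-22/5, -3/5).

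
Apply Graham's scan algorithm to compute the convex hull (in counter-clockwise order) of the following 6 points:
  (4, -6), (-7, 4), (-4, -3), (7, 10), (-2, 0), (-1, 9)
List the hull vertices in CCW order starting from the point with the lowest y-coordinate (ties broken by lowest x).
Hull (CCW) = [(4, -6), (7, 10), (-1, 9), (-7, 4), (-4, -3)]

Graham scan procedure:
  1. Find the pivot p₀ = point with lowest y (tie → lowest x): (4, -6).
  2. Sort the remaining points by polar angle around p₀.
  3. Walk through sorted points, maintaining a stack; pop the top while the last three entries make a non-left turn (cross product ≤ 0).
  4. Final stack is the convex hull in CCW order: (4, -6), (7, 10), (-1, 9), (-7, 4), (-4, -3).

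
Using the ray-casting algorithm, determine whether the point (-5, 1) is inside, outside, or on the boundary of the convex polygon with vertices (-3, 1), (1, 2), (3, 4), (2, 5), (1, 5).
The point (-5, 1) lies strictly outside the polygon

Cast a horizontal ray to the right from the query point and count how many polygon edges it crosses (each edge strictly once or zero times, handled with the usual half-open convention). 
Parity of crossings → even ⇒ outside.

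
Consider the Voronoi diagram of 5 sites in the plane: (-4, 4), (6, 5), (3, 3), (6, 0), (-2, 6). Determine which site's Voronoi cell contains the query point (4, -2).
Nearest site = (6, 0)

The Voronoi cell of site s contains exactly those query points closer to s than to any other site. Compute squared distances from q = (4, -2) to each site:
  (6 − 4)² + (0 − -2)² = 8
  (3 − 4)² + (3 − -2)² = 26
  (6 − 4)² + (5 − -2)² = 53
  (-4 − 4)² + (4 − -2)² = 100
  (-2 − 4)² + (6 − -2)² = 100
Minimum is attained by (6, 0), so q lies in its Voronoi cell.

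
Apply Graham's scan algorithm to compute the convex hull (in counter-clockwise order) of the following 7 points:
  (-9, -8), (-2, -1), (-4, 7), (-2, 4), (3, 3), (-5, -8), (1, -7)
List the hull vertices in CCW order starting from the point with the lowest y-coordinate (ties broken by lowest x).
Hull (CCW) = [(-9, -8), (-5, -8), (1, -7), (3, 3), (-4, 7)]

Graham scan procedure:
  1. Find the pivot p₀ = point with lowest y (tie → lowest x): (-9, -8).
  2. Sort the remaining points by polar angle around p₀.
  3. Walk through sorted points, maintaining a stack; pop the top while the last three entries make a non-left turn (cross product ≤ 0).
  4. Final stack is the convex hull in CCW order: (-9, -8), (-5, -8), (1, -7), (3, 3), (-4, 7).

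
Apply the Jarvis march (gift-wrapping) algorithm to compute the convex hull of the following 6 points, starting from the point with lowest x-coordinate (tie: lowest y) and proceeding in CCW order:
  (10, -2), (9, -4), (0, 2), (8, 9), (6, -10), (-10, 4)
Hull (CCW) = [(-10, 4), (6, -10), (10, -2), (8, 9)]

Jarvis march: at each step, from the current hull vertex p, select the next vertex q as the point such that every other point lies strictly to the left of (or on) the directed line p → q. (Equivalently: for every other point r, the cross product (q − p) × (r − p) ≥ 0.)
Starting point (lowest x, tie lowest y): (-10, 4). Wrap until returning to start. Resulting hull: (-10, 4), (6, -10), (10, -2), (8, 9).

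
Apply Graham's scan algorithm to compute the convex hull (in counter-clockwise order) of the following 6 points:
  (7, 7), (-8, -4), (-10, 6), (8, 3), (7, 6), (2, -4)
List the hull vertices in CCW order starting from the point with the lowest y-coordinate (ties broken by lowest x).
Hull (CCW) = [(-8, -4), (2, -4), (8, 3), (7, 7), (-10, 6)]

Graham scan procedure:
  1. Find the pivot p₀ = point with lowest y (tie → lowest x): (-8, -4).
  2. Sort the remaining points by polar angle around p₀.
  3. Walk through sorted points, maintaining a stack; pop the top while the last three entries make a non-left turn (cross product ≤ 0).
  4. Final stack is the convex hull in CCW order: (-8, -4), (2, -4), (8, 3), (7, 7), (-10, 6).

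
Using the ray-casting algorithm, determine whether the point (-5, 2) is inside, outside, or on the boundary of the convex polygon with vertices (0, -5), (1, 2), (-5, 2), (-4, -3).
The point (-5, 2) lies on the polygon boundary

Boundary check: the query satisfies the collinearity and bounding-box conditions for some polygon edge, so it lies exactly on the boundary.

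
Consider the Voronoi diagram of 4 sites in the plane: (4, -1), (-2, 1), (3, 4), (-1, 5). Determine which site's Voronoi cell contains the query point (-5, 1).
Nearest site = (-2, 1)

The Voronoi cell of site s contains exactly those query points closer to s than to any other site. Compute squared distances from q = (-5, 1) to each site:
  (-2 − -5)² + (1 − 1)² = 9
  (-1 − -5)² + (5 − 1)² = 32
  (3 − -5)² + (4 − 1)² = 73
  (4 − -5)² + (-1 − 1)² = 85
Minimum is attained by (-2, 1), so q lies in its Voronoi cell.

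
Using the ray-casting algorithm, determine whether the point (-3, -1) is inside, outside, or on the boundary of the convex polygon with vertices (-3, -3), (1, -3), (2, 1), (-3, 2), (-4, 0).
The point (-3, -1) lies strictly inside the polygon

Cast a horizontal ray to the right from the query point and count how many polygon edges it crosses (each edge strictly once or zero times, handled with the usual half-open convention). 
Parity of crossings → odd ⇒ inside.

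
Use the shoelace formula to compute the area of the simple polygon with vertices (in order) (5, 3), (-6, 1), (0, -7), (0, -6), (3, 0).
Area = 46

Shoelace formula: Area = (1/2) |Σ_i (x_i · y_{i+1} − x_{i+1} · y_i)| (indices mod n). Compute each cross term:
  (5)(1) − (-6)(3) = 23
  (-6)(-7) − (0)(1) = 42
  (0)(-6) − (0)(-7) = 0
  (0)(0) − (3)(-6) = 18
  (3)(3) − (5)(0) = 9
Sum = 92, so (signed) Area = 92/2 = 46, |Area| = 46.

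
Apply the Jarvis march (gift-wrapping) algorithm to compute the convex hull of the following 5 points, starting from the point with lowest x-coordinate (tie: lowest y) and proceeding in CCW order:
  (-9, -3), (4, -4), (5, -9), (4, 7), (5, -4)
Hull (CCW) = [(-9, -3), (5, -9), (5, -4), (4, 7)]

Jarvis march: at each step, from the current hull vertex p, select the next vertex q as the point such that every other point lies strictly to the left of (or on) the directed line p → q. (Equivalently: for every other point r, the cross product (q − p) × (r − p) ≥ 0.)
Starting point (lowest x, tie lowest y): (-9, -3). Wrap until returning to start. Resulting hull: (-9, -3), (5, -9), (5, -4), (4, 7).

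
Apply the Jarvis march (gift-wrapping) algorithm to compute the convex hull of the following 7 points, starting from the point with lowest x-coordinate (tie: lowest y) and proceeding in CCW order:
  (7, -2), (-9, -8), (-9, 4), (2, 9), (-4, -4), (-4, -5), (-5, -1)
Hull (CCW) = [(-9, -8), (7, -2), (2, 9), (-9, 4)]

Jarvis march: at each step, from the current hull vertex p, select the next vertex q as the point such that every other point lies strictly to the left of (or on) the directed line p → q. (Equivalently: for every other point r, the cross product (q − p) × (r − p) ≥ 0.)
Starting point (lowest x, tie lowest y): (-9, -8). Wrap until returning to start. Resulting hull: (-9, -8), (7, -2), (2, 9), (-9, 4).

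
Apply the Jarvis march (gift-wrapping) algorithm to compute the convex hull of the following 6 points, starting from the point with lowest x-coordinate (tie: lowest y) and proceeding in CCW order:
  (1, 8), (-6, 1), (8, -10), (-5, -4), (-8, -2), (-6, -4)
Hull (CCW) = [(-8, -2), (-6, -4), (8, -10), (1, 8), (-6, 1)]

Jarvis march: at each step, from the current hull vertex p, select the next vertex q as the point such that every other point lies strictly to the left of (or on) the directed line p → q. (Equivalently: for every other point r, the cross product (q − p) × (r − p) ≥ 0.)
Starting point (lowest x, tie lowest y): (-8, -2). Wrap until returning to start. Resulting hull: (-8, -2), (-6, -4), (8, -10), (1, 8), (-6, 1).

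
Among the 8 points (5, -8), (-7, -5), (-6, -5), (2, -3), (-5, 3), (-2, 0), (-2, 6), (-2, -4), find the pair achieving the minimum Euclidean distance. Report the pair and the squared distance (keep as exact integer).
Pair = ((-7, -5), (-6, -5)); squared distance = 1

Compute all C(8, 2) = 28 pairwise squared distances (x_i − x_j)² + (y_i − y_j)². The minimum is 1, attained by the pair ((-7, -5), (-6, -5)).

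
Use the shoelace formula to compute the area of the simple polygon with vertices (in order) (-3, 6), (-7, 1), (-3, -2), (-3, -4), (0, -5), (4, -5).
Area = 53

Shoelace formula: Area = (1/2) |Σ_i (x_i · y_{i+1} − x_{i+1} · y_i)| (indices mod n). Compute each cross term:
  (-3)(1) − (-7)(6) = 39
  (-7)(-2) − (-3)(1) = 17
  (-3)(-4) − (-3)(-2) = 6
  (-3)(-5) − (0)(-4) = 15
  (0)(-5) − (4)(-5) = 20
  (4)(6) − (-3)(-5) = 9
Sum = 106, so (signed) Area = 106/2 = 53, |Area| = 53.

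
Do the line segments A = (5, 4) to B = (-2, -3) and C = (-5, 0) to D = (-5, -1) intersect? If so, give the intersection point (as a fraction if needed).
No (intersection of containing lines falls outside at least one segment)

Parametrize and solve: t = 10/7, s = 6. At least one of these is outside [0, 1], so the segments do not intersect.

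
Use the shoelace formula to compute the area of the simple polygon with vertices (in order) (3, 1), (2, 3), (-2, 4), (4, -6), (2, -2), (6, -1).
Area = 20

Shoelace formula: Area = (1/2) |Σ_i (x_i · y_{i+1} − x_{i+1} · y_i)| (indices mod n). Compute each cross term:
  (3)(3) − (2)(1) = 7
  (2)(4) − (-2)(3) = 14
  (-2)(-6) − (4)(4) = -4
  (4)(-2) − (2)(-6) = 4
  (2)(-1) − (6)(-2) = 10
  (6)(1) − (3)(-1) = 9
Sum = 40, so (signed) Area = 40/2 = 20, |Area| = 20.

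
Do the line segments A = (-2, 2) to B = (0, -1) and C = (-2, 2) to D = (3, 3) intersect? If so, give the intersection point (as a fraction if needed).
Yes; intersection at (-2, 2) (t = 0 on AB, s = 0 on CD)

Parametrize AB as A + t(B − A) = (-2 + 2 t, 2 + -3 t) and CD as C + s(D − C) = (-2 + 5 s, 2 + 1 s). Solve the linear system for (t, s). Determinant = -17 ≠ 0, so a unique intersection of the containing lines exists. Solution: t = 0, s = 0 — both in [0, 1], so the segments cross. Intersection point: (-2, 2).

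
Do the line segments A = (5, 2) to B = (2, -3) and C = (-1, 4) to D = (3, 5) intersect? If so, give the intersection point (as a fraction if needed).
No (intersection of containing lines falls outside at least one segment)

Parametrize and solve: t = -14/17, s = 36/17. At least one of these is outside [0, 1], so the segments do not intersect.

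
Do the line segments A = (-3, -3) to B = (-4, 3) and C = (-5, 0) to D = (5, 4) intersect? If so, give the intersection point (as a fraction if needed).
Yes; intersection at (-115/32, 9/16) (t = 19/32 on AB, s = 9/64 on CD)

Parametrize AB as A + t(B − A) = (-3 + -1 t, -3 + 6 t) and CD as C + s(D − C) = (-5 + 10 s, 0 + 4 s). Solve the linear system for (t, s). Determinant = 64 ≠ 0, so a unique intersection of the containing lines exists. Solution: t = 19/32, s = 9/64 — both in [0, 1], so the segments cross. Intersection point: (-115/32, 9/16).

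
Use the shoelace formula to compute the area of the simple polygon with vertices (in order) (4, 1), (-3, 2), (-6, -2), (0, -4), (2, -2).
Area = 71/2

Shoelace formula: Area = (1/2) |Σ_i (x_i · y_{i+1} − x_{i+1} · y_i)| (indices mod n). Compute each cross term:
  (4)(2) − (-3)(1) = 11
  (-3)(-2) − (-6)(2) = 18
  (-6)(-4) − (0)(-2) = 24
  (0)(-2) − (2)(-4) = 8
  (2)(1) − (4)(-2) = 10
Sum = 71, so (signed) Area = 71/2 = 71/2, |Area| = 71/2.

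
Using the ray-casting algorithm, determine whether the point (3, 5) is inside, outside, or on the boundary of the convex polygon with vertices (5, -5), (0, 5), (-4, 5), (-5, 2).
The point (3, 5) lies strictly outside the polygon

Cast a horizontal ray to the right from the query point and count how many polygon edges it crosses (each edge strictly once or zero times, handled with the usual half-open convention). 
Parity of crossings → even ⇒ outside.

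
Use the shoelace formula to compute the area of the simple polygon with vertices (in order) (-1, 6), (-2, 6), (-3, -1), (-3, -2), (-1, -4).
Area = 29/2

Shoelace formula: Area = (1/2) |Σ_i (x_i · y_{i+1} − x_{i+1} · y_i)| (indices mod n). Compute each cross term:
  (-1)(6) − (-2)(6) = 6
  (-2)(-1) − (-3)(6) = 20
  (-3)(-2) − (-3)(-1) = 3
  (-3)(-4) − (-1)(-2) = 10
  (-1)(6) − (-1)(-4) = -10
Sum = 29, so (signed) Area = 29/2 = 29/2, |Area| = 29/2.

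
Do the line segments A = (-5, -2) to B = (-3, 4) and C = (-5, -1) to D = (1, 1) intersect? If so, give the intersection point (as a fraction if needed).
Yes; intersection at (-37/8, -7/8) (t = 3/16 on AB, s = 1/16 on CD)

Parametrize AB as A + t(B − A) = (-5 + 2 t, -2 + 6 t) and CD as C + s(D − C) = (-5 + 6 s, -1 + 2 s). Solve the linear system for (t, s). Determinant = 32 ≠ 0, so a unique intersection of the containing lines exists. Solution: t = 3/16, s = 1/16 — both in [0, 1], so the segments cross. Intersection point: (-37/8, -7/8).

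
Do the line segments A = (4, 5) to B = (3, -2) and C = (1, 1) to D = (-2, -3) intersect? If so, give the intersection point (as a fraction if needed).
No (intersection of containing lines falls outside at least one segment)

Parametrize and solve: t = 0, s = -1. At least one of these is outside [0, 1], so the segments do not intersect.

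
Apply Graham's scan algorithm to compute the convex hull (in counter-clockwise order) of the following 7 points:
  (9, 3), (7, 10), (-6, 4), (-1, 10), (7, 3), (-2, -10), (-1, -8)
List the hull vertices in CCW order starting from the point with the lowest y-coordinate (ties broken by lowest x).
Hull (CCW) = [(-2, -10), (9, 3), (7, 10), (-1, 10), (-6, 4)]

Graham scan procedure:
  1. Find the pivot p₀ = point with lowest y (tie → lowest x): (-2, -10).
  2. Sort the remaining points by polar angle around p₀.
  3. Walk through sorted points, maintaining a stack; pop the top while the last three entries make a non-left turn (cross product ≤ 0).
  4. Final stack is the convex hull in CCW order: (-2, -10), (9, 3), (7, 10), (-1, 10), (-6, 4).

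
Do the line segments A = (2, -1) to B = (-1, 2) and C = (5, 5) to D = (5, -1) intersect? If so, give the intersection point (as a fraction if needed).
No (intersection of containing lines falls outside at least one segment)

Parametrize and solve: t = -1, s = 3/2. At least one of these is outside [0, 1], so the segments do not intersect.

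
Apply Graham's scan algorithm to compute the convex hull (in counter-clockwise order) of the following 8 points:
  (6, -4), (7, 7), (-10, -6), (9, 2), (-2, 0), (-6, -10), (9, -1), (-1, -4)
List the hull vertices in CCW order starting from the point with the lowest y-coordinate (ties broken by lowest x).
Hull (CCW) = [(-6, -10), (6, -4), (9, -1), (9, 2), (7, 7), (-10, -6)]

Graham scan procedure:
  1. Find the pivot p₀ = point with lowest y (tie → lowest x): (-6, -10).
  2. Sort the remaining points by polar angle around p₀.
  3. Walk through sorted points, maintaining a stack; pop the top while the last three entries make a non-left turn (cross product ≤ 0).
  4. Final stack is the convex hull in CCW order: (-6, -10), (6, -4), (9, -1), (9, 2), (7, 7), (-10, -6).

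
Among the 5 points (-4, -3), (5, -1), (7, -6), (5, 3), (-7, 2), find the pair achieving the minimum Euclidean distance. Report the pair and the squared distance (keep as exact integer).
Pair = ((5, -1), (5, 3)); squared distance = 16

Compute all C(5, 2) = 10 pairwise squared distances (x_i − x_j)² + (y_i − y_j)². The minimum is 16, attained by the pair ((5, -1), (5, 3)).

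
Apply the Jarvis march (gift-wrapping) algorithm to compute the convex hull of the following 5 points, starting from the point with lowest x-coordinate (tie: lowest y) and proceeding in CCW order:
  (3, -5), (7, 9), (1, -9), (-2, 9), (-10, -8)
Hull (CCW) = [(-10, -8), (1, -9), (3, -5), (7, 9), (-2, 9)]

Jarvis march: at each step, from the current hull vertex p, select the next vertex q as the point such that every other point lies strictly to the left of (or on) the directed line p → q. (Equivalently: for every other point r, the cross product (q − p) × (r − p) ≥ 0.)
Starting point (lowest x, tie lowest y): (-10, -8). Wrap until returning to start. Resulting hull: (-10, -8), (1, -9), (3, -5), (7, 9), (-2, 9).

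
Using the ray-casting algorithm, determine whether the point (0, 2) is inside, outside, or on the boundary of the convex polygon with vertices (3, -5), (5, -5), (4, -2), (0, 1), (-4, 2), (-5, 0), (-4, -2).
The point (0, 2) lies strictly outside the polygon

Cast a horizontal ray to the right from the query point and count how many polygon edges it crosses (each edge strictly once or zero times, handled with the usual half-open convention). 
Parity of crossings → even ⇒ outside.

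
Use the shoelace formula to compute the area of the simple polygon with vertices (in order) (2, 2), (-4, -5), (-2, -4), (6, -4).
Area = 28

Shoelace formula: Area = (1/2) |Σ_i (x_i · y_{i+1} − x_{i+1} · y_i)| (indices mod n). Compute each cross term:
  (2)(-5) − (-4)(2) = -2
  (-4)(-4) − (-2)(-5) = 6
  (-2)(-4) − (6)(-4) = 32
  (6)(2) − (2)(-4) = 20
Sum = 56, so (signed) Area = 56/2 = 28, |Area| = 28.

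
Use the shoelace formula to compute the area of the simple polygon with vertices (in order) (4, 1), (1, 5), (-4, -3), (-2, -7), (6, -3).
Area = 62

Shoelace formula: Area = (1/2) |Σ_i (x_i · y_{i+1} − x_{i+1} · y_i)| (indices mod n). Compute each cross term:
  (4)(5) − (1)(1) = 19
  (1)(-3) − (-4)(5) = 17
  (-4)(-7) − (-2)(-3) = 22
  (-2)(-3) − (6)(-7) = 48
  (6)(1) − (4)(-3) = 18
Sum = 124, so (signed) Area = 124/2 = 62, |Area| = 62.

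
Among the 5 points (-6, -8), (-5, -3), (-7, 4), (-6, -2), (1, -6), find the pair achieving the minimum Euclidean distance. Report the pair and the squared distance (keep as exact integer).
Pair = ((-5, -3), (-6, -2)); squared distance = 2

Compute all C(5, 2) = 10 pairwise squared distances (x_i − x_j)² + (y_i − y_j)². The minimum is 2, attained by the pair ((-5, -3), (-6, -2)).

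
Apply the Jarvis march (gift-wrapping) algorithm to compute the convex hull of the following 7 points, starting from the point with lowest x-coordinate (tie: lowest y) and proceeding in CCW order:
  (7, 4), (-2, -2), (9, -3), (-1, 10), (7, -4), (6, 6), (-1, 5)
Hull (CCW) = [(-2, -2), (7, -4), (9, -3), (7, 4), (6, 6), (-1, 10)]

Jarvis march: at each step, from the current hull vertex p, select the next vertex q as the point such that every other point lies strictly to the left of (or on) the directed line p → q. (Equivalently: for every other point r, the cross product (q − p) × (r − p) ≥ 0.)
Starting point (lowest x, tie lowest y): (-2, -2). Wrap until returning to start. Resulting hull: (-2, -2), (7, -4), (9, -3), (7, 4), (6, 6), (-1, 10).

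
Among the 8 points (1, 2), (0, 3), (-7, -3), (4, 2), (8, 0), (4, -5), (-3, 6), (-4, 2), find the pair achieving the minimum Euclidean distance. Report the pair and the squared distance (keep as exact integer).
Pair = ((1, 2), (0, 3)); squared distance = 2

Compute all C(8, 2) = 28 pairwise squared distances (x_i − x_j)² + (y_i − y_j)². The minimum is 2, attained by the pair ((1, 2), (0, 3)).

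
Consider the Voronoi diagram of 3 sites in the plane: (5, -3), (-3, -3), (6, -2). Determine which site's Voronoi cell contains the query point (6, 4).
Nearest site = (6, -2)

The Voronoi cell of site s contains exactly those query points closer to s than to any other site. Compute squared distances from q = (6, 4) to each site:
  (6 − 6)² + (-2 − 4)² = 36
  (5 − 6)² + (-3 − 4)² = 50
  (-3 − 6)² + (-3 − 4)² = 130
Minimum is attained by (6, -2), so q lies in its Voronoi cell.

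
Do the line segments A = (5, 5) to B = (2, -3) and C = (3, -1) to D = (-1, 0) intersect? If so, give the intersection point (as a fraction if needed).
Yes; intersection at (97/35, -33/35) (t = 26/35 on AB, s = 2/35 on CD)

Parametrize AB as A + t(B − A) = (5 + -3 t, 5 + -8 t) and CD as C + s(D − C) = (3 + -4 s, -1 + 1 s). Solve the linear system for (t, s). Determinant = 35 ≠ 0, so a unique intersection of the containing lines exists. Solution: t = 26/35, s = 2/35 — both in [0, 1], so the segments cross. Intersection point: (97/35, -33/35).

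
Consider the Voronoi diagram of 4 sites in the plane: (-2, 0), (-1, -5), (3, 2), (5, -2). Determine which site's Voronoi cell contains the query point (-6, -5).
Nearest site = (-1, -5)

The Voronoi cell of site s contains exactly those query points closer to s than to any other site. Compute squared distances from q = (-6, -5) to each site:
  (-1 − -6)² + (-5 − -5)² = 25
  (-2 − -6)² + (0 − -5)² = 41
  (3 − -6)² + (2 − -5)² = 130
  (5 − -6)² + (-2 − -5)² = 130
Minimum is attained by (-1, -5), so q lies in its Voronoi cell.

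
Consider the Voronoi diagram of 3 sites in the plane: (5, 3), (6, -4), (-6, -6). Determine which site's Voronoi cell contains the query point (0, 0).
Nearest site = (5, 3)

The Voronoi cell of site s contains exactly those query points closer to s than to any other site. Compute squared distances from q = (0, 0) to each site:
  (5 − 0)² + (3 − 0)² = 34
  (6 − 0)² + (-4 − 0)² = 52
  (-6 − 0)² + (-6 − 0)² = 72
Minimum is attained by (5, 3), so q lies in its Voronoi cell.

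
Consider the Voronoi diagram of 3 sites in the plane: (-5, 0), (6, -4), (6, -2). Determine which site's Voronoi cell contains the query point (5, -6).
Nearest site = (6, -4)

The Voronoi cell of site s contains exactly those query points closer to s than to any other site. Compute squared distances from q = (5, -6) to each site:
  (6 − 5)² + (-4 − -6)² = 5
  (6 − 5)² + (-2 − -6)² = 17
  (-5 − 5)² + (0 − -6)² = 136
Minimum is attained by (6, -4), so q lies in its Voronoi cell.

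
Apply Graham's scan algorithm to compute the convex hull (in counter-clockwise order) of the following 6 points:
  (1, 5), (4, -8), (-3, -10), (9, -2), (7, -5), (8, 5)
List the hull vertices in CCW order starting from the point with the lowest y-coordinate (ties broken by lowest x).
Hull (CCW) = [(-3, -10), (4, -8), (7, -5), (9, -2), (8, 5), (1, 5)]

Graham scan procedure:
  1. Find the pivot p₀ = point with lowest y (tie → lowest x): (-3, -10).
  2. Sort the remaining points by polar angle around p₀.
  3. Walk through sorted points, maintaining a stack; pop the top while the last three entries make a non-left turn (cross product ≤ 0).
  4. Final stack is the convex hull in CCW order: (-3, -10), (4, -8), (7, -5), (9, -2), (8, 5), (1, 5).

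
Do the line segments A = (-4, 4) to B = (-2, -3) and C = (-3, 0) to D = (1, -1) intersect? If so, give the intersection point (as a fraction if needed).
Yes; intersection at (-37/13, -1/26) (t = 15/26 on AB, s = 1/26 on CD)

Parametrize AB as A + t(B − A) = (-4 + 2 t, 4 + -7 t) and CD as C + s(D − C) = (-3 + 4 s, 0 + -1 s). Solve the linear system for (t, s). Determinant = -26 ≠ 0, so a unique intersection of the containing lines exists. Solution: t = 15/26, s = 1/26 — both in [0, 1], so the segments cross. Intersection point: (-37/13, -1/26).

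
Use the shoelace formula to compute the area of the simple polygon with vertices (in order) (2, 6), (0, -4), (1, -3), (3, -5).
Area = 14

Shoelace formula: Area = (1/2) |Σ_i (x_i · y_{i+1} − x_{i+1} · y_i)| (indices mod n). Compute each cross term:
  (2)(-4) − (0)(6) = -8
  (0)(-3) − (1)(-4) = 4
  (1)(-5) − (3)(-3) = 4
  (3)(6) − (2)(-5) = 28
Sum = 28, so (signed) Area = 28/2 = 14, |Area| = 14.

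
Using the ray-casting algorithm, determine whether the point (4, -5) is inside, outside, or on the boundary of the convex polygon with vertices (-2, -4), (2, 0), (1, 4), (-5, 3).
The point (4, -5) lies strictly outside the polygon

Cast a horizontal ray to the right from the query point and count how many polygon edges it crosses (each edge strictly once or zero times, handled with the usual half-open convention). 
Parity of crossings → even ⇒ outside.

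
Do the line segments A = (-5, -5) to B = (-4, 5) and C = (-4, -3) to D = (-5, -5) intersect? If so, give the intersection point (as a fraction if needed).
Yes; intersection at (-5, -5) (t = 0 on AB, s = 1 on CD)

Parametrize AB as A + t(B − A) = (-5 + 1 t, -5 + 10 t) and CD as C + s(D − C) = (-4 + -1 s, -3 + -2 s). Solve the linear system for (t, s). Determinant = -8 ≠ 0, so a unique intersection of the containing lines exists. Solution: t = 0, s = 1 — both in [0, 1], so the segments cross. Intersection point: (-5, -5).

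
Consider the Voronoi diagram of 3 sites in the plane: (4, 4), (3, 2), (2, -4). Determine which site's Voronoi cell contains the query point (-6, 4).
Nearest site = (3, 2)

The Voronoi cell of site s contains exactly those query points closer to s than to any other site. Compute squared distances from q = (-6, 4) to each site:
  (3 − -6)² + (2 − 4)² = 85
  (4 − -6)² + (4 − 4)² = 100
  (2 − -6)² + (-4 − 4)² = 128
Minimum is attained by (3, 2), so q lies in its Voronoi cell.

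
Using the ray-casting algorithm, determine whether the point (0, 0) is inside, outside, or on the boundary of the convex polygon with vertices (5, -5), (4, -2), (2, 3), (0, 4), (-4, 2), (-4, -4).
The point (0, 0) lies strictly inside the polygon

Cast a horizontal ray to the right from the query point and count how many polygon edges it crosses (each edge strictly once or zero times, handled with the usual half-open convention). 
Parity of crossings → odd ⇒ inside.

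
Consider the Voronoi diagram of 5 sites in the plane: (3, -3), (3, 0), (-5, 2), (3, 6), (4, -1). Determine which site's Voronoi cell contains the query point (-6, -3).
Nearest site = (-5, 2)

The Voronoi cell of site s contains exactly those query points closer to s than to any other site. Compute squared distances from q = (-6, -3) to each site:
  (-5 − -6)² + (2 − -3)² = 26
  (3 − -6)² + (-3 − -3)² = 81
  (3 − -6)² + (0 − -3)² = 90
  (4 − -6)² + (-1 − -3)² = 104
  (3 − -6)² + (6 − -3)² = 162
Minimum is attained by (-5, 2), so q lies in its Voronoi cell.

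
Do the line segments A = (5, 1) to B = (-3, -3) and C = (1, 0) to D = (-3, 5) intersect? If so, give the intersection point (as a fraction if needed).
No (intersection of containing lines falls outside at least one segment)

Parametrize and solve: t = 3/7, s = -1/7. At least one of these is outside [0, 1], so the segments do not intersect.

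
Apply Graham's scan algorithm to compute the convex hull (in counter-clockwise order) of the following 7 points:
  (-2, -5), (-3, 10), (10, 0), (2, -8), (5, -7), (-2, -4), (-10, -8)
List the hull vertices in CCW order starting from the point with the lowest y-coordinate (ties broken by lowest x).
Hull (CCW) = [(-10, -8), (2, -8), (5, -7), (10, 0), (-3, 10)]

Graham scan procedure:
  1. Find the pivot p₀ = point with lowest y (tie → lowest x): (-10, -8).
  2. Sort the remaining points by polar angle around p₀.
  3. Walk through sorted points, maintaining a stack; pop the top while the last three entries make a non-left turn (cross product ≤ 0).
  4. Final stack is the convex hull in CCW order: (-10, -8), (2, -8), (5, -7), (10, 0), (-3, 10).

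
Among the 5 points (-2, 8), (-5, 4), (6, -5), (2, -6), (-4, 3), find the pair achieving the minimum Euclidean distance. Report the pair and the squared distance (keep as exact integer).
Pair = ((-5, 4), (-4, 3)); squared distance = 2

Compute all C(5, 2) = 10 pairwise squared distances (x_i − x_j)² + (y_i − y_j)². The minimum is 2, attained by the pair ((-5, 4), (-4, 3)).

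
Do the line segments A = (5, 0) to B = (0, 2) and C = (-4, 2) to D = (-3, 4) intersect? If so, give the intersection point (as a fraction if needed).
No (intersection of containing lines falls outside at least one segment)

Parametrize and solve: t = 5/3, s = 2/3. At least one of these is outside [0, 1], so the segments do not intersect.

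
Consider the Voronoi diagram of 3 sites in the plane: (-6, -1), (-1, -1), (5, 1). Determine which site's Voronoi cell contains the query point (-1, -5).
Nearest site = (-1, -1)

The Voronoi cell of site s contains exactly those query points closer to s than to any other site. Compute squared distances from q = (-1, -5) to each site:
  (-1 − -1)² + (-1 − -5)² = 16
  (-6 − -1)² + (-1 − -5)² = 41
  (5 − -1)² + (1 − -5)² = 72
Minimum is attained by (-1, -1), so q lies in its Voronoi cell.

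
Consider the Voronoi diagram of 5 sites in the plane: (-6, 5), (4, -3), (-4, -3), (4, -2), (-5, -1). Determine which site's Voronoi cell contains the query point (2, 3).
Nearest site = (4, -2)

The Voronoi cell of site s contains exactly those query points closer to s than to any other site. Compute squared distances from q = (2, 3) to each site:
  (4 − 2)² + (-2 − 3)² = 29
  (4 − 2)² + (-3 − 3)² = 40
  (-5 − 2)² + (-1 − 3)² = 65
  (-6 − 2)² + (5 − 3)² = 68
  (-4 − 2)² + (-3 − 3)² = 72
Minimum is attained by (4, -2), so q lies in its Voronoi cell.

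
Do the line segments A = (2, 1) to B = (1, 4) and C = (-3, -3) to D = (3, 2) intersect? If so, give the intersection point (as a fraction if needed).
Yes; intersection at (45/23, 26/23) (t = 1/23 on AB, s = 19/23 on CD)

Parametrize AB as A + t(B − A) = (2 + -1 t, 1 + 3 t) and CD as C + s(D − C) = (-3 + 6 s, -3 + 5 s). Solve the linear system for (t, s). Determinant = 23 ≠ 0, so a unique intersection of the containing lines exists. Solution: t = 1/23, s = 19/23 — both in [0, 1], so the segments cross. Intersection point: (45/23, 26/23).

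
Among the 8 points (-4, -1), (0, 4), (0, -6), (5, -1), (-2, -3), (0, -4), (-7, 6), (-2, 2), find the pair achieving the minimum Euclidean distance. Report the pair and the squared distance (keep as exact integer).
Pair = ((0, -6), (0, -4)); squared distance = 4

Compute all C(8, 2) = 28 pairwise squared distances (x_i − x_j)² + (y_i − y_j)². The minimum is 4, attained by the pair ((0, -6), (0, -4)).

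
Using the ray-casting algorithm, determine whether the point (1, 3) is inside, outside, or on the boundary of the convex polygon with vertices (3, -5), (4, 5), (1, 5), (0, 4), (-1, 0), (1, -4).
The point (1, 3) lies strictly inside the polygon

Cast a horizontal ray to the right from the query point and count how many polygon edges it crosses (each edge strictly once or zero times, handled with the usual half-open convention). 
Parity of crossings → odd ⇒ inside.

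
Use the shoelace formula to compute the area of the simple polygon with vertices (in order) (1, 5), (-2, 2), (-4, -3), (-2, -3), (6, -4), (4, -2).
Area = 42

Shoelace formula: Area = (1/2) |Σ_i (x_i · y_{i+1} − x_{i+1} · y_i)| (indices mod n). Compute each cross term:
  (1)(2) − (-2)(5) = 12
  (-2)(-3) − (-4)(2) = 14
  (-4)(-3) − (-2)(-3) = 6
  (-2)(-4) − (6)(-3) = 26
  (6)(-2) − (4)(-4) = 4
  (4)(5) − (1)(-2) = 22
Sum = 84, so (signed) Area = 84/2 = 42, |Area| = 42.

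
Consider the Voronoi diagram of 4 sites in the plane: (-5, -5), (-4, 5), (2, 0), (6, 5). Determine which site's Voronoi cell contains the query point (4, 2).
Nearest site = (2, 0)

The Voronoi cell of site s contains exactly those query points closer to s than to any other site. Compute squared distances from q = (4, 2) to each site:
  (2 − 4)² + (0 − 2)² = 8
  (6 − 4)² + (5 − 2)² = 13
  (-4 − 4)² + (5 − 2)² = 73
  (-5 − 4)² + (-5 − 2)² = 130
Minimum is attained by (2, 0), so q lies in its Voronoi cell.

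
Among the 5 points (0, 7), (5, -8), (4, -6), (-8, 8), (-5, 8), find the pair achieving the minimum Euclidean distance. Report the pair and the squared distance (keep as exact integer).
Pair = ((5, -8), (4, -6)); squared distance = 5

Compute all C(5, 2) = 10 pairwise squared distances (x_i − x_j)² + (y_i − y_j)². The minimum is 5, attained by the pair ((5, -8), (4, -6)).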